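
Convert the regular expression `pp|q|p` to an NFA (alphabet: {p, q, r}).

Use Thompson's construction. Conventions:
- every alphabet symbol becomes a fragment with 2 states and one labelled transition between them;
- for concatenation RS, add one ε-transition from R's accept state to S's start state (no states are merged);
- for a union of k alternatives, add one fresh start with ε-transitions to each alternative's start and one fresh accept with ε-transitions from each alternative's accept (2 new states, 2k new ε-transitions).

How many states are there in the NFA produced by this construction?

Bottom-up over the parse tree:
Each of the 4 symbol leaves contributes a 2-state fragment.
  pp — 4 states
  pp|q|p — 10 states

10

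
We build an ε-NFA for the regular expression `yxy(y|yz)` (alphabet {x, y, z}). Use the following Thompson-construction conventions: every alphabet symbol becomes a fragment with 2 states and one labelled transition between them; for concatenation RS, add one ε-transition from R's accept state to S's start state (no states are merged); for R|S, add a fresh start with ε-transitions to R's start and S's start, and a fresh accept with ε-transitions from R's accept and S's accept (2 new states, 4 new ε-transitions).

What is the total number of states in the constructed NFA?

14

Recursing over subexpressions:
Each of the 6 symbol leaves contributes a 2-state fragment.
  yz = 4 states
  y|yz = 8 states
  yxy(y|yz) = 14 states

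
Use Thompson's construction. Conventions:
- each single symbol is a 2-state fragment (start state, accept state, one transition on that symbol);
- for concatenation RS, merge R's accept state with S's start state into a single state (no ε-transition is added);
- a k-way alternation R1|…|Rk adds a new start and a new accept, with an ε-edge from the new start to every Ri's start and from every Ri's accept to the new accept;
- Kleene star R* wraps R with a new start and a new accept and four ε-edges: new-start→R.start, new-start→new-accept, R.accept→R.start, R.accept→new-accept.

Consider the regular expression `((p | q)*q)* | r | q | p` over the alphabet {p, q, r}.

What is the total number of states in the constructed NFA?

Building bottom-up:
Each of the 6 symbol leaves contributes a 2-state fragment.
  p | q : 6 states
  (p | q)* : 8 states
  (p | q)*q : 9 states
  ((p | q)*q)* : 11 states
  ((p | q)*q)* | r | q | p : 19 states

19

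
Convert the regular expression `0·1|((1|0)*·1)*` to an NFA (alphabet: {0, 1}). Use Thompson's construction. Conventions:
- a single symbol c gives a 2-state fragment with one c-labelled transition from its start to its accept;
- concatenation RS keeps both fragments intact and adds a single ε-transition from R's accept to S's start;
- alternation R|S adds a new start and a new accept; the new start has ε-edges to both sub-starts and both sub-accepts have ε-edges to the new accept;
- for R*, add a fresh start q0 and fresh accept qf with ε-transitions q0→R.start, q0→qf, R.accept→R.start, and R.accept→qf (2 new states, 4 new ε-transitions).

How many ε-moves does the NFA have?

18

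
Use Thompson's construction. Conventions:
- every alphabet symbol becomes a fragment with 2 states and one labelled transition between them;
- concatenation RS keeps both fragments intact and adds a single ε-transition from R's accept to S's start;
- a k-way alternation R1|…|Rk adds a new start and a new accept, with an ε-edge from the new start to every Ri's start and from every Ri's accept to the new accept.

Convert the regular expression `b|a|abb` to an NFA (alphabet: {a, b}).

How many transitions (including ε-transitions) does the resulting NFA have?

13

Building bottom-up:
Each of the 5 symbol leaves contributes 1 transition (1 symbol, 0 ε).
  abb : 5 transitions (3 symbol, 2 ε)
  b|a|abb : 13 transitions (5 symbol, 8 ε)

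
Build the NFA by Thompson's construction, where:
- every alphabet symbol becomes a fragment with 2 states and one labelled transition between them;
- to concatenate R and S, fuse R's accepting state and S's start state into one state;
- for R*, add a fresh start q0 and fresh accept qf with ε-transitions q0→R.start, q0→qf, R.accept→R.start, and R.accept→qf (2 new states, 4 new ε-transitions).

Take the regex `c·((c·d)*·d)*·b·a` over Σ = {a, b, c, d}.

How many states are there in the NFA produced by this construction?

By structural recursion:
Each of the 6 symbol leaves contributes a 2-state fragment.
  c·d → 3 states
  (c·d)* → 5 states
  (c·d)*·d → 6 states
  ((c·d)*·d)* → 8 states
  c·((c·d)*·d)*·b·a → 11 states

11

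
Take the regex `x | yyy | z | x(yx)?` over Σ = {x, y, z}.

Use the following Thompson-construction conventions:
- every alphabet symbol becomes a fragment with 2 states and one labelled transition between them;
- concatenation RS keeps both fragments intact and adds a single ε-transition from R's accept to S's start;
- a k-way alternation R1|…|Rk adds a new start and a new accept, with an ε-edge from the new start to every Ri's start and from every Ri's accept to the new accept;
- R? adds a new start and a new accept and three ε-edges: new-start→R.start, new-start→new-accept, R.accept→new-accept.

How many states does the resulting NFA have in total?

20

Bottom-up over the parse tree:
Each of the 8 symbol leaves contributes a 2-state fragment.
  yyy → 6 states
  yx → 4 states
  (yx)? → 6 states
  x(yx)? → 8 states
  x | yyy | z | x(yx)? → 20 states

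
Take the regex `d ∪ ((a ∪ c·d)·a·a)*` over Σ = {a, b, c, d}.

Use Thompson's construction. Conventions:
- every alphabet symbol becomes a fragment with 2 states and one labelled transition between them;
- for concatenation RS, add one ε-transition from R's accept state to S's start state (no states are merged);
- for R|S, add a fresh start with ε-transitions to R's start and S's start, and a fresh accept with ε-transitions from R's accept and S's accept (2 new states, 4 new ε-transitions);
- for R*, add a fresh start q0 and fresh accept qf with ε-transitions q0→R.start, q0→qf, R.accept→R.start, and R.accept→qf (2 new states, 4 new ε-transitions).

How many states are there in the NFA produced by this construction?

Recursing over subexpressions:
Each of the 6 symbol leaves contributes a 2-state fragment.
  c·d = 4 states
  a ∪ c·d = 8 states
  (a ∪ c·d)·a·a = 12 states
  ((a ∪ c·d)·a·a)* = 14 states
  d ∪ ((a ∪ c·d)·a·a)* = 18 states

18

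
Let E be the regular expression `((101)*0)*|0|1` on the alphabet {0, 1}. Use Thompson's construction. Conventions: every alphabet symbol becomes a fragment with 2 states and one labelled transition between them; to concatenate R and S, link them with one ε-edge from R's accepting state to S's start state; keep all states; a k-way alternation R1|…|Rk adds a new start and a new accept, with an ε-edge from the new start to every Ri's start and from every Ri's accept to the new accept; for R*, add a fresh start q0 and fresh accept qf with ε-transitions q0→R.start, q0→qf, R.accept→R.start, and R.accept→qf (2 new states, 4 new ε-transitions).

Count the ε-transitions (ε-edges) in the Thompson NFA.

17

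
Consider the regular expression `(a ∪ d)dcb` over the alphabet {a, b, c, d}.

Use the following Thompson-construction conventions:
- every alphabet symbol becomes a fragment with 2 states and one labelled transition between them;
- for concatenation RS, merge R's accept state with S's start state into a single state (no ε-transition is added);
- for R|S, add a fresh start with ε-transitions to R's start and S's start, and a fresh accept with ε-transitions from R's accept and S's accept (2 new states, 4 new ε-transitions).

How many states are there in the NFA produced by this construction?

9

Recursing over subexpressions:
Each of the 5 symbol leaves contributes a 2-state fragment.
  a ∪ d — 6 states
  (a ∪ d)dcb — 9 states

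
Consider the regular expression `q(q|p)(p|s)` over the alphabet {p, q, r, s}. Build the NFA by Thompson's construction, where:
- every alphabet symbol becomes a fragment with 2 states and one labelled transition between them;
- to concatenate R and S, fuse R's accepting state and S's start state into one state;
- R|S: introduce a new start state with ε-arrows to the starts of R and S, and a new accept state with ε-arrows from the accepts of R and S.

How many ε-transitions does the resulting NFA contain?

8

Per subexpression:
Each of the 5 symbol leaves contributes 0 ε-transitions.
  q|p = 4 ε-transitions
  p|s = 4 ε-transitions
  q(q|p)(p|s) = 8 ε-transitions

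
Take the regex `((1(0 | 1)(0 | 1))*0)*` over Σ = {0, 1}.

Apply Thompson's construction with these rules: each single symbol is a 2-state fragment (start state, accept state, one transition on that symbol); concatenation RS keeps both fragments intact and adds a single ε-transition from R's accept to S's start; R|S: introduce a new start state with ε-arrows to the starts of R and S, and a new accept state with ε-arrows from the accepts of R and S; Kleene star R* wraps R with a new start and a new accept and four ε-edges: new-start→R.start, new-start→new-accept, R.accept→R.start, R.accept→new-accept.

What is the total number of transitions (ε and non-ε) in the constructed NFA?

Bottom-up over the parse tree:
Each of the 6 symbol leaves contributes 1 transition (1 symbol, 0 ε).
  0 | 1 — 6 transitions (2 symbol, 4 ε)
  0 | 1 — 6 transitions (2 symbol, 4 ε)
  1(0 | 1)(0 | 1) — 15 transitions (5 symbol, 10 ε)
  (1(0 | 1)(0 | 1))* — 19 transitions (5 symbol, 14 ε)
  (1(0 | 1)(0 | 1))*0 — 21 transitions (6 symbol, 15 ε)
  ((1(0 | 1)(0 | 1))*0)* — 25 transitions (6 symbol, 19 ε)

25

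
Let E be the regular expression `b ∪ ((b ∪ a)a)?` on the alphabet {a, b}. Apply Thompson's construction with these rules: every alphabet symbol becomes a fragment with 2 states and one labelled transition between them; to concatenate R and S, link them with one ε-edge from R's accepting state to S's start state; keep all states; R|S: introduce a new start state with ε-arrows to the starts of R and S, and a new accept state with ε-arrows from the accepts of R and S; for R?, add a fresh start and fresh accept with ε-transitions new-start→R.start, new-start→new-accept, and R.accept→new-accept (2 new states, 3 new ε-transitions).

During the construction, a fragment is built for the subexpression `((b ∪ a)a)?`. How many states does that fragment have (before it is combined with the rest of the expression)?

Fragment for `((b ∪ a)a)?`:
Each of the 3 symbol leaves contributes a 2-state fragment.
  b ∪ a → 6 states
  (b ∪ a)a → 8 states
  ((b ∪ a)a)? → 10 states

10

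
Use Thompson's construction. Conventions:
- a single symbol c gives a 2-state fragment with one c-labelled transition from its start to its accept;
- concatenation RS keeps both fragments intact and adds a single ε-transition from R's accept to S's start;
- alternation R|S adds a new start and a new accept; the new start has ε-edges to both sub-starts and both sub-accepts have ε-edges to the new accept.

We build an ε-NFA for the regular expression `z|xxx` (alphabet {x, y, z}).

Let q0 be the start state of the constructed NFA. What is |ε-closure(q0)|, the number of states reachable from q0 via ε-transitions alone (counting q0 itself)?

3

Let C(F) = |ε-closure(F.start)| within fragment F, and note whether F accepts ε. Symbol fragments have C = 1 and do not accept ε. Then:
  xxx — C equals the left operand's closure size = 1 (its accept is not ε-reachable, so the closure stops there)
  z|xxx — C = 1 + 1 + 1 = 3 (the new accept is not ε-reachable since no branch accepts ε)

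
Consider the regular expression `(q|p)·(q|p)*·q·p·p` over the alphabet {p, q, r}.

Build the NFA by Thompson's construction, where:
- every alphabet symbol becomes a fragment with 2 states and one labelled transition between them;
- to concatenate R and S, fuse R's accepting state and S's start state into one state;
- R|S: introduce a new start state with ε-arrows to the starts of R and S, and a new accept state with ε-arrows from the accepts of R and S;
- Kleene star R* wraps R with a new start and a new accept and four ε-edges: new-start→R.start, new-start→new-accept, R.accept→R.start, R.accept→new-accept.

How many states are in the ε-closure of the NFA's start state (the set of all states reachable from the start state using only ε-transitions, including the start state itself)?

3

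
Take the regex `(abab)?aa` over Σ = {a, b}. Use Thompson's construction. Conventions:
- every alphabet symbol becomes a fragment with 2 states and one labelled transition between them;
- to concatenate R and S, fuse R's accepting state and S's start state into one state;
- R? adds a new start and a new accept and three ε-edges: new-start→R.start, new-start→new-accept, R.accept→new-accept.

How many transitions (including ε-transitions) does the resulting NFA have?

9

Bottom-up over the parse tree:
Each of the 6 symbol leaves contributes 1 transition (1 symbol, 0 ε).
  abab = 4 transitions (4 symbol, 0 ε)
  (abab)? = 7 transitions (4 symbol, 3 ε)
  (abab)?aa = 9 transitions (6 symbol, 3 ε)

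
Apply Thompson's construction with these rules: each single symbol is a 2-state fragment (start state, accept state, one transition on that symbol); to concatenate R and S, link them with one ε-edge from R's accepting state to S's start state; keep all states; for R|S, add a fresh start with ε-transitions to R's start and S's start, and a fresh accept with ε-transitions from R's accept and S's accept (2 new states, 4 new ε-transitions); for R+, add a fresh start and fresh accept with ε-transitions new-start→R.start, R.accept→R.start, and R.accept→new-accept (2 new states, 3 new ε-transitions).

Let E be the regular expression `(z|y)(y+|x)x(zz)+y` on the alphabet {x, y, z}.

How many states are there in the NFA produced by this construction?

Recursing over subexpressions:
Each of the 8 symbol leaves contributes a 2-state fragment.
  z|y : 6 states
  y+ : 4 states
  y+|x : 8 states
  zz : 4 states
  (zz)+ : 6 states
  (z|y)(y+|x)x(zz)+y : 24 states

24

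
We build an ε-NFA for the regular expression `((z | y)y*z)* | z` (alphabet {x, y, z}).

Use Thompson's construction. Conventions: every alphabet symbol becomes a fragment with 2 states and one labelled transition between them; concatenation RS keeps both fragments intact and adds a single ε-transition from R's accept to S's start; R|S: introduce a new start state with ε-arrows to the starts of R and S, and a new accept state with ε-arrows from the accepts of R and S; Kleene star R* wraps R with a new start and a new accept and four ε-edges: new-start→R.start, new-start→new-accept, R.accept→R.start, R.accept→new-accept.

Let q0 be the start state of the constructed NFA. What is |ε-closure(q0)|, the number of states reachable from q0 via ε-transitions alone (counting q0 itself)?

8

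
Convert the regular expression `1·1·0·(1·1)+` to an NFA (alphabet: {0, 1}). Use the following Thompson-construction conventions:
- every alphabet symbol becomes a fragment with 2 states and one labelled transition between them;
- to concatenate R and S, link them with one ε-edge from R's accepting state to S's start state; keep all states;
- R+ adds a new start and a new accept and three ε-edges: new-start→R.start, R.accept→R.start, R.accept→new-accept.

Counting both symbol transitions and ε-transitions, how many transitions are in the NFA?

Per subexpression:
Each of the 5 symbol leaves contributes 1 transition (1 symbol, 0 ε).
  1·1 → 3 transitions (2 symbol, 1 ε)
  (1·1)+ → 6 transitions (2 symbol, 4 ε)
  1·1·0·(1·1)+ → 12 transitions (5 symbol, 7 ε)

12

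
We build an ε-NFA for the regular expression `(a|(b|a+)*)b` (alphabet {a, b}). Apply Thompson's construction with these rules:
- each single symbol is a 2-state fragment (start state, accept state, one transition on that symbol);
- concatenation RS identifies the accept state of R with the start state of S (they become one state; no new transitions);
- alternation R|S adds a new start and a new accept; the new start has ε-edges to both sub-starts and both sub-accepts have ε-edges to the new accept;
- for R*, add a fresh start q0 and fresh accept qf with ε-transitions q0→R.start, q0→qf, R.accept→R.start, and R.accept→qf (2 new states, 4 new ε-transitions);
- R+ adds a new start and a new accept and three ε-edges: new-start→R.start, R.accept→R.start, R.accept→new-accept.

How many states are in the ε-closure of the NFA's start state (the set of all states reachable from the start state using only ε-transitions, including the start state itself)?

Let C(F) = |ε-closure(F.start)| within fragment F, and note whether F accepts ε. Symbol fragments have C = 1 and do not accept ε. Then:
  a+ — |closure| = 1 + 1 = 2 (the body doesn't accept ε, so the new accept is not reached)
  b|a+ — |closure| = 1 + 1 + 2 = 4 (the new accept is not ε-reachable since no branch accepts ε)
  (b|a+)* — the star's fresh start ε-reaches both the body's start and the fresh accept: |closure| = 2 + 4 = 6
  a|(b|a+)* — new start ε-reaches every alternative's start; at least one alternative accepts ε, so the union's new accept is reached too: |closure| = 1 + 1 + 6 + 1 = 9
  (a|(b|a+)*)b — |closure| = 9 + (1−1) = 9 (closure spills across the concat boundary because the left factor accepts ε)

9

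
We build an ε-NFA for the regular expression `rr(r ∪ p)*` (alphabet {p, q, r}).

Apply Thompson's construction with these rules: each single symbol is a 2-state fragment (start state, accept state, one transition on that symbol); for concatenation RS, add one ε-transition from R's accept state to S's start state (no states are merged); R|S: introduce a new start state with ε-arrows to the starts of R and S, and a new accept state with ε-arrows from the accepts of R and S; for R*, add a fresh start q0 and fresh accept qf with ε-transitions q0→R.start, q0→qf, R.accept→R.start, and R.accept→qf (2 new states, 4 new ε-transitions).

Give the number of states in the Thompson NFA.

By structural recursion:
Each of the 4 symbol leaves contributes a 2-state fragment.
  r ∪ p — 6 states
  (r ∪ p)* — 8 states
  rr(r ∪ p)* — 12 states

12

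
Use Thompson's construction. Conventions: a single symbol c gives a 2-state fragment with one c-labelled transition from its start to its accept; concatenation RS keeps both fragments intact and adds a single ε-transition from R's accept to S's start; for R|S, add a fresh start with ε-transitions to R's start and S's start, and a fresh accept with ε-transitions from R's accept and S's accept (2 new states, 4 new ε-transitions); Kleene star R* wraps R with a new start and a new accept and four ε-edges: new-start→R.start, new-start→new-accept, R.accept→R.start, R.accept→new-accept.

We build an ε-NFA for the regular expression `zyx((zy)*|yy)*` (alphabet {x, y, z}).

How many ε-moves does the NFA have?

Building bottom-up:
Each of the 7 symbol leaves contributes 0 ε-transitions.
  zy = 1 ε-transition
  (zy)* = 5 ε-transitions
  yy = 1 ε-transition
  (zy)*|yy = 10 ε-transitions
  ((zy)*|yy)* = 14 ε-transitions
  zyx((zy)*|yy)* = 17 ε-transitions

17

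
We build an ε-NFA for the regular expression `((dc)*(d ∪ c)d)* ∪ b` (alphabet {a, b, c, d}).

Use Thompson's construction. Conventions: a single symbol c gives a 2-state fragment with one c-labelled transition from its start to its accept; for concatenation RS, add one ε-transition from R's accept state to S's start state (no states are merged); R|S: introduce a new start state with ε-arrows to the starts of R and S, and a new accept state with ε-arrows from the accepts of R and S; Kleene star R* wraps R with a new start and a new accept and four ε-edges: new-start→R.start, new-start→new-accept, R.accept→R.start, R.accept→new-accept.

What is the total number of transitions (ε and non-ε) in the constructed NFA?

25

By structural recursion:
Each of the 6 symbol leaves contributes 1 transition (1 symbol, 0 ε).
  dc → 3 transitions (2 symbol, 1 ε)
  (dc)* → 7 transitions (2 symbol, 5 ε)
  d ∪ c → 6 transitions (2 symbol, 4 ε)
  (dc)*(d ∪ c)d → 16 transitions (5 symbol, 11 ε)
  ((dc)*(d ∪ c)d)* → 20 transitions (5 symbol, 15 ε)
  ((dc)*(d ∪ c)d)* ∪ b → 25 transitions (6 symbol, 19 ε)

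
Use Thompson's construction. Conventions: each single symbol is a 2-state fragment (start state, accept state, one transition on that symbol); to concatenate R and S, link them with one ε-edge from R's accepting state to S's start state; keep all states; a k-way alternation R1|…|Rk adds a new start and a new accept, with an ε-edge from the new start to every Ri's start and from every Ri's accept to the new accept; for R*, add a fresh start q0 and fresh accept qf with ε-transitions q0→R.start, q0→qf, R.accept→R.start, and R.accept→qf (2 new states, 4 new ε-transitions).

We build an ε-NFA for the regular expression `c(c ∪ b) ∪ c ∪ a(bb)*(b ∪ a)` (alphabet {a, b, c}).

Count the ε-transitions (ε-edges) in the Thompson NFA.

22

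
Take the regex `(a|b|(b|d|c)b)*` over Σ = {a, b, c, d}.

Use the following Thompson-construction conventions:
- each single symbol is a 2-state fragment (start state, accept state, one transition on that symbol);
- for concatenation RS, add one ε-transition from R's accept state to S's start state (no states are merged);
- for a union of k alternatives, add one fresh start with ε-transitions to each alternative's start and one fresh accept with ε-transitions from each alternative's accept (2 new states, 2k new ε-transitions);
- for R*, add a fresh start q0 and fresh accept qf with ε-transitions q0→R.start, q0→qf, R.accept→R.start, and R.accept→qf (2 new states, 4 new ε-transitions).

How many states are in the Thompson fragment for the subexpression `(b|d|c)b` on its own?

10

Fragment for `(b|d|c)b`:
Each of the 4 symbol leaves contributes a 2-state fragment.
  b|d|c = 8 states
  (b|d|c)b = 10 states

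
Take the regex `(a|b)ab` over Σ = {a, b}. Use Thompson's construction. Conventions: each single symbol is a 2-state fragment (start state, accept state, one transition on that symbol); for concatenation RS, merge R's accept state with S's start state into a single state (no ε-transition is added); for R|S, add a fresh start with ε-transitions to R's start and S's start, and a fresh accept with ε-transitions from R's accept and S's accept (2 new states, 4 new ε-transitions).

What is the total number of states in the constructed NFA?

8

Building bottom-up:
Each of the 4 symbol leaves contributes a 2-state fragment.
  a|b → 6 states
  (a|b)ab → 8 states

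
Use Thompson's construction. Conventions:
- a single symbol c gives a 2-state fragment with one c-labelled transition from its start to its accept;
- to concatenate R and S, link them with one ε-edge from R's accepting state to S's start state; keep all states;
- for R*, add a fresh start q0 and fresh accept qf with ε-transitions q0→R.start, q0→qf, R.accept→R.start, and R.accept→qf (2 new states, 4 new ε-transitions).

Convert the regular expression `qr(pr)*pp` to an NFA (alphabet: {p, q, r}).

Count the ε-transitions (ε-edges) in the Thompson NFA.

Recursing over subexpressions:
Each of the 6 symbol leaves contributes 0 ε-transitions.
  pr — 1 ε-transition
  (pr)* — 5 ε-transitions
  qr(pr)*pp — 9 ε-transitions

9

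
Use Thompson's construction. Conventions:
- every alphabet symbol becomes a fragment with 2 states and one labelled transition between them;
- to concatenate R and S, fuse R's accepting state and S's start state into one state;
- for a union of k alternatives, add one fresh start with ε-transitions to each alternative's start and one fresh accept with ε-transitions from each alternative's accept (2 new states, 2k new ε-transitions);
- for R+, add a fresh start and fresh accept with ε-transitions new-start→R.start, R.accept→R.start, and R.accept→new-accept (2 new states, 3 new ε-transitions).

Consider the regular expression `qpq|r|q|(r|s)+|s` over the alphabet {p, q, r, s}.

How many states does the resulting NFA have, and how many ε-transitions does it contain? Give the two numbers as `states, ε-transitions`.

Per subexpression:
Each of the 8 symbol leaves contributes 2 states and 0 ε-transitions.
  qpq → 4 states, 0 ε-transitions
  r|s → 6 states, 4 ε-transitions
  (r|s)+ → 8 states, 7 ε-transitions
  qpq|r|q|(r|s)+|s → 20 states, 17 ε-transitions

20, 17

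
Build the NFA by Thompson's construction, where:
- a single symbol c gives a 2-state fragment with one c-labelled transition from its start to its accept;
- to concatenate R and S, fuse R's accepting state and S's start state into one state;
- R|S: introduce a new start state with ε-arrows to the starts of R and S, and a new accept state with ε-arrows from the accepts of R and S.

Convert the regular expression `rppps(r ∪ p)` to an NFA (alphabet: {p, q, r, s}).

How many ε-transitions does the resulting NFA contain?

4

Bottom-up over the parse tree:
Each of the 7 symbol leaves contributes 0 ε-transitions.
  r ∪ p — 4 ε-transitions
  rppps(r ∪ p) — 4 ε-transitions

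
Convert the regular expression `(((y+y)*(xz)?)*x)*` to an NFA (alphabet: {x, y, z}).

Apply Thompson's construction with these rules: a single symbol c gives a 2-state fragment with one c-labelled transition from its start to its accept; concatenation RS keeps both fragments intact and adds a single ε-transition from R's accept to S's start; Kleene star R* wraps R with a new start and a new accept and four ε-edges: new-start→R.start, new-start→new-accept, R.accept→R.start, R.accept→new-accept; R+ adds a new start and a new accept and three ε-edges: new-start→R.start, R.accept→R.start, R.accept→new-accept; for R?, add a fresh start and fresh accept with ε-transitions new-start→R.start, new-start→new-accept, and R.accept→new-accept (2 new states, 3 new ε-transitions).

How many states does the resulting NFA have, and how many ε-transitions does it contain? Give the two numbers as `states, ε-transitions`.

20, 22

Recursing over subexpressions:
Each of the 5 symbol leaves contributes 2 states and 0 ε-transitions.
  y+ = 4 states, 3 ε-transitions
  y+y = 6 states, 4 ε-transitions
  (y+y)* = 8 states, 8 ε-transitions
  xz = 4 states, 1 ε-transition
  (xz)? = 6 states, 4 ε-transitions
  (y+y)*(xz)? = 14 states, 13 ε-transitions
  ((y+y)*(xz)?)* = 16 states, 17 ε-transitions
  ((y+y)*(xz)?)*x = 18 states, 18 ε-transitions
  (((y+y)*(xz)?)*x)* = 20 states, 22 ε-transitions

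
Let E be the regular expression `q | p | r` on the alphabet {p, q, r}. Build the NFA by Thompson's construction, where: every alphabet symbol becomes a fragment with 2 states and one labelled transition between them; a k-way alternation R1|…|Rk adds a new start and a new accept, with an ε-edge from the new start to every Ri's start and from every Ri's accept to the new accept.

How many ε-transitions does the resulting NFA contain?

By structural recursion:
Each of the 3 symbol leaves contributes 0 ε-transitions.
  q | p | r → 6 ε-transitions

6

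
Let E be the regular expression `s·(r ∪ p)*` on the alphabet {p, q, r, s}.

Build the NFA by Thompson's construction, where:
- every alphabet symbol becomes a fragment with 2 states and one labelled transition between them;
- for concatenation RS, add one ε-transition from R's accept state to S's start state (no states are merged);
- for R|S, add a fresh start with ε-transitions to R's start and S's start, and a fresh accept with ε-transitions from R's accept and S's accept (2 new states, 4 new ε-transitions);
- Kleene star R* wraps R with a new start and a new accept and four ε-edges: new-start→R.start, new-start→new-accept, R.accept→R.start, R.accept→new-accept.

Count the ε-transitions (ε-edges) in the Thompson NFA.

9

By structural recursion:
Each of the 3 symbol leaves contributes 0 ε-transitions.
  r ∪ p = 4 ε-transitions
  (r ∪ p)* = 8 ε-transitions
  s·(r ∪ p)* = 9 ε-transitions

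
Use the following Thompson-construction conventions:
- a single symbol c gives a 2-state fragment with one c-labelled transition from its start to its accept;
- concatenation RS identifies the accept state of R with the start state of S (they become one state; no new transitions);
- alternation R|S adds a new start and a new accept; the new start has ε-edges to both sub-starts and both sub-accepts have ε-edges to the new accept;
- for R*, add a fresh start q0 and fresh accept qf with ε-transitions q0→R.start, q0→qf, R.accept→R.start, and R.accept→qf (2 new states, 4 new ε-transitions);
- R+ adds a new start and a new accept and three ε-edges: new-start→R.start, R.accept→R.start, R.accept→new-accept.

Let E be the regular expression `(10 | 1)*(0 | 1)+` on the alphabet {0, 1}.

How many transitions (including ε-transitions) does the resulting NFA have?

20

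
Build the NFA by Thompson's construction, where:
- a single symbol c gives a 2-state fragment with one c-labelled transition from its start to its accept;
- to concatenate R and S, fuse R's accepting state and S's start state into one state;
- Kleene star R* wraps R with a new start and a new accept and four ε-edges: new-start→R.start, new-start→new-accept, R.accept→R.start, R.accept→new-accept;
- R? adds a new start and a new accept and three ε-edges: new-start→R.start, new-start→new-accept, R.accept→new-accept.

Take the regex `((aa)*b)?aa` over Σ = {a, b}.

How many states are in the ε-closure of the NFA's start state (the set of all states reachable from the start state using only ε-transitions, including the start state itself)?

Let C(F) = |ε-closure(F.start)| within fragment F, and note whether F accepts ε. Symbol fragments have C = 1 and do not accept ε. Then:
  aa — same as the first factor's closure: |ε-closure| = 1
  (aa)* — new start has ε-edges to the inner start and to the new accept, so |ε-closure| = 2 + 1 = 3
  (aa)*b — the left operand accepts ε, so the closure extends into the next operand (the shared merged state is already counted); |ε-closure| = 3 + (1−1) = 3
  ((aa)*b)? — |ε-closure| = 1 (new start) + 3 (body) + 1 (new accept, via ε) = 5
  ((aa)*b)?aa — |ε-closure| = 5 + (1−1) = 5 (closure spills across the concat boundary because the left factor accepts ε)

5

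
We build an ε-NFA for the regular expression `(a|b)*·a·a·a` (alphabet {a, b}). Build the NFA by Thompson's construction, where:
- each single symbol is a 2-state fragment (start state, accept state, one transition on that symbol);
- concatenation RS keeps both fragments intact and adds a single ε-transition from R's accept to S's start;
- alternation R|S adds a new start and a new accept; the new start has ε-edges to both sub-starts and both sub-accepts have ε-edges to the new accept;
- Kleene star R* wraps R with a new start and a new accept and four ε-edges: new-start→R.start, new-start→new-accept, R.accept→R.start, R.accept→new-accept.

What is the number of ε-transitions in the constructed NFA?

Building bottom-up:
Each of the 5 symbol leaves contributes 0 ε-transitions.
  a|b = 4 ε-transitions
  (a|b)* = 8 ε-transitions
  (a|b)*·a·a·a = 11 ε-transitions

11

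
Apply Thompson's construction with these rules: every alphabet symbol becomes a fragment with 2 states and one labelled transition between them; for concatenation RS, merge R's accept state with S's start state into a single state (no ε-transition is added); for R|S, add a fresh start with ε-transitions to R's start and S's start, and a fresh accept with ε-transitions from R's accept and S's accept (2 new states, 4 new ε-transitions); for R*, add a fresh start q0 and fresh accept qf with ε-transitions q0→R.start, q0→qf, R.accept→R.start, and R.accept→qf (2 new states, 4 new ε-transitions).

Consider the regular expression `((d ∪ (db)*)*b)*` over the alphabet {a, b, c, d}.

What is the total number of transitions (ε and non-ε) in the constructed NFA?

By structural recursion:
Each of the 4 symbol leaves contributes 1 transition (1 symbol, 0 ε).
  db → 2 transitions (2 symbol, 0 ε)
  (db)* → 6 transitions (2 symbol, 4 ε)
  d ∪ (db)* → 11 transitions (3 symbol, 8 ε)
  (d ∪ (db)*)* → 15 transitions (3 symbol, 12 ε)
  (d ∪ (db)*)*b → 16 transitions (4 symbol, 12 ε)
  ((d ∪ (db)*)*b)* → 20 transitions (4 symbol, 16 ε)

20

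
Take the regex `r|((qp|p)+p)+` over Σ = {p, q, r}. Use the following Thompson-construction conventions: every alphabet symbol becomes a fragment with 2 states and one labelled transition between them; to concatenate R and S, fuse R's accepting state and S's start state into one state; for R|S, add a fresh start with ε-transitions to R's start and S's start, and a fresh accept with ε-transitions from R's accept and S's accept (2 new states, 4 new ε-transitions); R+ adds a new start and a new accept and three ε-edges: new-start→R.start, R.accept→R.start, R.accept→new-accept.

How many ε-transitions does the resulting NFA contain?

14

By structural recursion:
Each of the 5 symbol leaves contributes 0 ε-transitions.
  qp = 0 ε-transitions
  qp|p = 4 ε-transitions
  (qp|p)+ = 7 ε-transitions
  (qp|p)+p = 7 ε-transitions
  ((qp|p)+p)+ = 10 ε-transitions
  r|((qp|p)+p)+ = 14 ε-transitions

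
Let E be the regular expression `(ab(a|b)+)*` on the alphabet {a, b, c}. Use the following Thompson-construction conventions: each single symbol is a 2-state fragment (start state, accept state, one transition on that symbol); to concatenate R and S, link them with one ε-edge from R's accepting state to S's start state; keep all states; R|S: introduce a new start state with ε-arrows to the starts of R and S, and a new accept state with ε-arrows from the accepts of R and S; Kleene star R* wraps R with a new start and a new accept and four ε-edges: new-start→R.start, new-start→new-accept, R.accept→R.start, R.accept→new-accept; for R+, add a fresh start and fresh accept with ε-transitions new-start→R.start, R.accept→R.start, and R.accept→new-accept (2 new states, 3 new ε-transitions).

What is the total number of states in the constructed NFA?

Building bottom-up:
Each of the 4 symbol leaves contributes a 2-state fragment.
  a|b = 6 states
  (a|b)+ = 8 states
  ab(a|b)+ = 12 states
  (ab(a|b)+)* = 14 states

14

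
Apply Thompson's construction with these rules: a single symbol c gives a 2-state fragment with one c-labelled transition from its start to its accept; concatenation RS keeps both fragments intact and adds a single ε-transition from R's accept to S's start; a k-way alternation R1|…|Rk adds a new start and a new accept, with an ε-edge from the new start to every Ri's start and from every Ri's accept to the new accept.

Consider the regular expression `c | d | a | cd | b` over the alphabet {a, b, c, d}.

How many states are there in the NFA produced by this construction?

14

Building bottom-up:
Each of the 6 symbol leaves contributes a 2-state fragment.
  cd = 4 states
  c | d | a | cd | b = 14 states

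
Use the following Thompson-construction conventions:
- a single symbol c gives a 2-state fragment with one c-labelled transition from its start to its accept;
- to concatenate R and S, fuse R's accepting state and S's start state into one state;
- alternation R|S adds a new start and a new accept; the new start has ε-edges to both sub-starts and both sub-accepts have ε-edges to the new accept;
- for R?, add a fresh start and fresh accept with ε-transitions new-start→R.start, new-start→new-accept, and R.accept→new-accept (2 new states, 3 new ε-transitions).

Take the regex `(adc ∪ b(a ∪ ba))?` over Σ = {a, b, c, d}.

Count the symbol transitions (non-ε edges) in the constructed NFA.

7

Recursing over subexpressions:
Each of the 7 symbol leaves contributes exactly 1 symbol transition.
  adc = 3 symbol transitions
  ba = 2 symbol transitions
  a ∪ ba = 3 symbol transitions
  b(a ∪ ba) = 4 symbol transitions
  adc ∪ b(a ∪ ba) = 7 symbol transitions
  (adc ∪ b(a ∪ ba))? = 7 symbol transitions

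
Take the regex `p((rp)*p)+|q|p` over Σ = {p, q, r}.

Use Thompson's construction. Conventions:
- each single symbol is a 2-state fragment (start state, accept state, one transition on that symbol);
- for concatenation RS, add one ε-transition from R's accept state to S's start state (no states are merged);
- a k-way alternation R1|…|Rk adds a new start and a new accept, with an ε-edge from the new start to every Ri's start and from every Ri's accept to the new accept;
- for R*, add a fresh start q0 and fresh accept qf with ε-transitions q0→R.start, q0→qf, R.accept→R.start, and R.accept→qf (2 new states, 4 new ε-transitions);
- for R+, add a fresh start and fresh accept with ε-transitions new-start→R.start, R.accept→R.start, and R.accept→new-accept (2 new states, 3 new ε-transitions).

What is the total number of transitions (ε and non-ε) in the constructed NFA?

22

Building bottom-up:
Each of the 6 symbol leaves contributes 1 transition (1 symbol, 0 ε).
  rp : 3 transitions (2 symbol, 1 ε)
  (rp)* : 7 transitions (2 symbol, 5 ε)
  (rp)*p : 9 transitions (3 symbol, 6 ε)
  ((rp)*p)+ : 12 transitions (3 symbol, 9 ε)
  p((rp)*p)+ : 14 transitions (4 symbol, 10 ε)
  p((rp)*p)+|q|p : 22 transitions (6 symbol, 16 ε)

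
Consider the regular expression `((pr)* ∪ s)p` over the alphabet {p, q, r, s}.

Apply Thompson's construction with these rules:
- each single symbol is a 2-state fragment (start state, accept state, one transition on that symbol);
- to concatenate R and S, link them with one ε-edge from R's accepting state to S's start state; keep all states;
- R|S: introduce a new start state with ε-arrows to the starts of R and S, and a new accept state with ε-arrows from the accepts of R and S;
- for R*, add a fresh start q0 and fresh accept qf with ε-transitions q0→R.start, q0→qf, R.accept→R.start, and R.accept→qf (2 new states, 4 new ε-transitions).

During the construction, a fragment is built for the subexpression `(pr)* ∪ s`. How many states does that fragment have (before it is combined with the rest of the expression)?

Fragment for `(pr)* ∪ s`:
Each of the 3 symbol leaves contributes a 2-state fragment.
  pr : 4 states
  (pr)* : 6 states
  (pr)* ∪ s : 10 states

10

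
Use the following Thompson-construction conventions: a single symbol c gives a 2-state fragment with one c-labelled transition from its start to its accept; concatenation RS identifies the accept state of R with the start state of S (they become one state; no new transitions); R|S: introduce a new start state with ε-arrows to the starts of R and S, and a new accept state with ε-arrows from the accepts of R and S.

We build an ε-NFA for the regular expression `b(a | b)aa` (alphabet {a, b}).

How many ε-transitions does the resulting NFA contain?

Per subexpression:
Each of the 5 symbol leaves contributes 0 ε-transitions.
  a | b = 4 ε-transitions
  b(a | b)aa = 4 ε-transitions

4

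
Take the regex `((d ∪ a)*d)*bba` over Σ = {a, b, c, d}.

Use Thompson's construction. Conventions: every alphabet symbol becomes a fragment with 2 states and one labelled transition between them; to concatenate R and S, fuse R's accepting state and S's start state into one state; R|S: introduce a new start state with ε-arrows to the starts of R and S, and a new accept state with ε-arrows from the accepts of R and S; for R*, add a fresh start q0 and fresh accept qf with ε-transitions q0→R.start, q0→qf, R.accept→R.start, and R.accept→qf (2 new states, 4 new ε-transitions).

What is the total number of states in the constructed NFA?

14

Per subexpression:
Each of the 6 symbol leaves contributes a 2-state fragment.
  d ∪ a = 6 states
  (d ∪ a)* = 8 states
  (d ∪ a)*d = 9 states
  ((d ∪ a)*d)* = 11 states
  ((d ∪ a)*d)*bba = 14 states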